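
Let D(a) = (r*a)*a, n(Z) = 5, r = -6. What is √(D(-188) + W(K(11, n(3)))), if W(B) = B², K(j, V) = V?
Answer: I*√212039 ≈ 460.48*I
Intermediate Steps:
D(a) = -6*a² (D(a) = (-6*a)*a = -6*a²)
√(D(-188) + W(K(11, n(3)))) = √(-6*(-188)² + 5²) = √(-6*35344 + 25) = √(-212064 + 25) = √(-212039) = I*√212039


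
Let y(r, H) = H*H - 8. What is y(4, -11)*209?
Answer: 23617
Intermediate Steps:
y(r, H) = -8 + H² (y(r, H) = H² - 8 = -8 + H²)
y(4, -11)*209 = (-8 + (-11)²)*209 = (-8 + 121)*209 = 113*209 = 23617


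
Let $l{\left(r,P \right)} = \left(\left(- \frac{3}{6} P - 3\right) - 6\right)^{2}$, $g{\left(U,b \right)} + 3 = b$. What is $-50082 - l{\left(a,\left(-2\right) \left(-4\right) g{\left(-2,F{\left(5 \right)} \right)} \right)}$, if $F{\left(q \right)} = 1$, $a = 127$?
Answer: $-50083$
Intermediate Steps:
$g{\left(U,b \right)} = -3 + b$
$l{\left(r,P \right)} = \left(-9 - \frac{P}{2}\right)^{2}$ ($l{\left(r,P \right)} = \left(\left(\left(-3\right) \frac{1}{6} P - 3\right) - 6\right)^{2} = \left(\left(- \frac{P}{2} - 3\right) - 6\right)^{2} = \left(\left(-3 - \frac{P}{2}\right) - 6\right)^{2} = \left(-9 - \frac{P}{2}\right)^{2}$)
$-50082 - l{\left(a,\left(-2\right) \left(-4\right) g{\left(-2,F{\left(5 \right)} \right)} \right)} = -50082 - \frac{\left(18 + \left(-2\right) \left(-4\right) \left(-3 + 1\right)\right)^{2}}{4} = -50082 - \frac{\left(18 + 8 \left(-2\right)\right)^{2}}{4} = -50082 - \frac{\left(18 - 16\right)^{2}}{4} = -50082 - \frac{2^{2}}{4} = -50082 - \frac{1}{4} \cdot 4 = -50082 - 1 = -50083$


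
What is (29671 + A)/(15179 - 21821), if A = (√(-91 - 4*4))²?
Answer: -14782/3321 ≈ -4.4511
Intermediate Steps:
A = -107 (A = (√(-91 - 16))² = (√(-107))² = (I*√107)² = -107)
(29671 + A)/(15179 - 21821) = (29671 - 107)/(15179 - 21821) = 29564/(-6642) = 29564*(-1/6642) = -14782/3321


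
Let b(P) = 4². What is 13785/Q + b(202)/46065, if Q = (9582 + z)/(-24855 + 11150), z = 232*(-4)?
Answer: -8702757434161/398646510 ≈ -21831.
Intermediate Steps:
b(P) = 16
z = -928
Q = -8654/13705 (Q = (9582 - 928)/(-24855 + 11150) = 8654/(-13705) = 8654*(-1/13705) = -8654/13705 ≈ -0.63145)
13785/Q + b(202)/46065 = 13785/(-8654/13705) + 16/46065 = 13785*(-13705/8654) + 16*(1/46065) = -188923425/8654 + 16/46065 = -8702757434161/398646510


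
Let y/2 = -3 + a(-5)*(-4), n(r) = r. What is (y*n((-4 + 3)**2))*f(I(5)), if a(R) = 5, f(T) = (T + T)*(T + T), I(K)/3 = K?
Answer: -41400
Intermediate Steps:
I(K) = 3*K
f(T) = 4*T**2 (f(T) = (2*T)*(2*T) = 4*T**2)
y = -46 (y = 2*(-3 + 5*(-4)) = 2*(-3 - 20) = 2*(-23) = -46)
(y*n((-4 + 3)**2))*f(I(5)) = (-46*(-4 + 3)**2)*(4*(3*5)**2) = (-46*(-1)**2)*(4*15**2) = (-46*1)*(4*225) = -46*900 = -41400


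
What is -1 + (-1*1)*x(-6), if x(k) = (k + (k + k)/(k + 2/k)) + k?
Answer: 173/19 ≈ 9.1053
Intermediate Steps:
x(k) = 2*k + 2*k/(k + 2/k) (x(k) = (k + (2*k)/(k + 2/k)) + k = (k + 2*k/(k + 2/k)) + k = 2*k + 2*k/(k + 2/k))
-1 + (-1*1)*x(-6) = -1 + (-1*1)*(2*(-6)*(2 - 6 + (-6)**2)/(2 + (-6)**2)) = -1 - 2*(-6)*(2 - 6 + 36)/(2 + 36) = -1 - 2*(-6)*32/38 = -1 - 1*(-192/19) = -1 + 192/19 = 173/19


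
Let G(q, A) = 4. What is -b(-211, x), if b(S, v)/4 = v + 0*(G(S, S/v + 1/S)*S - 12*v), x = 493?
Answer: -1972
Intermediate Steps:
b(S, v) = 4*v (b(S, v) = 4*(v + 0*(4*S - 12*v)) = 4*(v + 0*(-12*v + 4*S)) = 4*(v + 0) = 4*v)
-b(-211, x) = -4*493 = -1*1972 = -1972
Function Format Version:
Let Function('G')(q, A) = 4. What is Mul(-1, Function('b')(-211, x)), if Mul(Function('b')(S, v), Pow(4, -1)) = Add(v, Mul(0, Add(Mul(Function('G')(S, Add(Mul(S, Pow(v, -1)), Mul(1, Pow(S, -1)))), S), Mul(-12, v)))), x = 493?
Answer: -1972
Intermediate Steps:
Function('b')(S, v) = Mul(4, v) (Function('b')(S, v) = Mul(4, Add(v, Mul(0, Add(Mul(4, S), Mul(-12, v))))) = Mul(4, Add(v, Mul(0, Add(Mul(-12, v), Mul(4, S))))) = Mul(4, Add(v, 0)) = Mul(4, v))
Mul(-1, Function('b')(-211, x)) = Mul(-1, Mul(4, 493)) = Mul(-1, 1972) = -1972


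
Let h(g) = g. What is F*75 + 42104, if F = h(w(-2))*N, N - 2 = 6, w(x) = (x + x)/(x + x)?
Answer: 42704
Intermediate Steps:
w(x) = 1 (w(x) = (2*x)/((2*x)) = (2*x)*(1/(2*x)) = 1)
N = 8 (N = 2 + 6 = 8)
F = 8 (F = 1*8 = 8)
F*75 + 42104 = 8*75 + 42104 = 600 + 42104 = 42704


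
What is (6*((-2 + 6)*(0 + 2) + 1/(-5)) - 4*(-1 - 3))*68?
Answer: 21352/5 ≈ 4270.4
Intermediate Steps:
(6*((-2 + 6)*(0 + 2) + 1/(-5)) - 4*(-1 - 3))*68 = (6*(4*2 - ⅕) - 4*(-4))*68 = (6*(8 - ⅕) + 16)*68 = (6*(39/5) + 16)*68 = (234/5 + 16)*68 = (314/5)*68 = 21352/5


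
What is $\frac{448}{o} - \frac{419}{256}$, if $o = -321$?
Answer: $- \frac{249187}{82176} \approx -3.0324$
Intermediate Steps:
$\frac{448}{o} - \frac{419}{256} = \frac{448}{-321} - \frac{419}{256} = 448 \left(- \frac{1}{321}\right) - \frac{419}{256} = - \frac{448}{321} - \frac{419}{256} = - \frac{249187}{82176}$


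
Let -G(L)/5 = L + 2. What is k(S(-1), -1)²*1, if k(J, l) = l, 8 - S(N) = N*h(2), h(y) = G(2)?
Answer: 1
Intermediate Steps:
G(L) = -10 - 5*L (G(L) = -5*(L + 2) = -5*(2 + L) = -10 - 5*L)
h(y) = -20 (h(y) = -10 - 5*2 = -10 - 10 = -20)
S(N) = 8 + 20*N (S(N) = 8 - N*(-20) = 8 - (-20)*N = 8 + 20*N)
k(S(-1), -1)²*1 = (-1)²*1 = 1*1 = 1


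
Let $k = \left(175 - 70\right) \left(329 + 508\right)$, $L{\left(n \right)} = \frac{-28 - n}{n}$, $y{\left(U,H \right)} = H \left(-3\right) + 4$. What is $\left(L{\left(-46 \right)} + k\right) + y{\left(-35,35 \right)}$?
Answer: $\frac{2019023}{23} \approx 87784.0$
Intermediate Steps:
$y{\left(U,H \right)} = 4 - 3 H$ ($y{\left(U,H \right)} = - 3 H + 4 = 4 - 3 H$)
$L{\left(n \right)} = \frac{-28 - n}{n}$
$k = 87885$ ($k = 105 \cdot 837 = 87885$)
$\left(L{\left(-46 \right)} + k\right) + y{\left(-35,35 \right)} = \left(\frac{-28 - -46}{-46} + 87885\right) + \left(4 - 105\right) = \left(- \frac{-28 + 46}{46} + 87885\right) + \left(4 - 105\right) = \left(\left(- \frac{1}{46}\right) 18 + 87885\right) - 101 = \left(- \frac{9}{23} + 87885\right) - 101 = \frac{2021346}{23} - 101 = \frac{2019023}{23}$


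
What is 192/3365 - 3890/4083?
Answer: -12305914/13739295 ≈ -0.89567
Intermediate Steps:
192/3365 - 3890/4083 = -12305914/13739295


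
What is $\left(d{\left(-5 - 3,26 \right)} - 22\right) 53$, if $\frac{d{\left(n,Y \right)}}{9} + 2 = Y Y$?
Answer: $320332$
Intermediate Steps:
$d{\left(n,Y \right)} = -18 + 9 Y^{2}$ ($d{\left(n,Y \right)} = -18 + 9 Y Y = -18 + 9 Y^{2}$)
$\left(d{\left(-5 - 3,26 \right)} - 22\right) 53 = \left(\left(-18 + 9 \cdot 26^{2}\right) - 22\right) 53 = \left(\left(-18 + 9 \cdot 676\right) - 22\right) 53 = \left(\left(-18 + 6084\right) - 22\right) 53 = \left(6066 - 22\right) 53 = 6044 \cdot 53 = 320332$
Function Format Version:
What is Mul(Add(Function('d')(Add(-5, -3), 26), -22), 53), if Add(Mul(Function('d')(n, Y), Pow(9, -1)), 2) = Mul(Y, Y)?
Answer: 320332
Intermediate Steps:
Function('d')(n, Y) = Add(-18, Mul(9, Pow(Y, 2))) (Function('d')(n, Y) = Add(-18, Mul(9, Mul(Y, Y))) = Add(-18, Mul(9, Pow(Y, 2))))
Mul(Add(Function('d')(Add(-5, -3), 26), -22), 53) = Mul(Add(Add(-18, Mul(9, Pow(26, 2))), -22), 53) = Mul(Add(Add(-18, Mul(9, 676)), -22), 53) = Mul(Add(Add(-18, 6084), -22), 53) = Mul(Add(6066, -22), 53) = Mul(6044, 53) = 320332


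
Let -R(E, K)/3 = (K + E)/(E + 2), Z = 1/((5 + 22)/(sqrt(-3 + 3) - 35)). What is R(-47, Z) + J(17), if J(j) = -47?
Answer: -20339/405 ≈ -50.220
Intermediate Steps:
Z = -35/27 (Z = 1/(27/(sqrt(0) - 35)) = 1/(27/(0 - 35)) = 1/(27/(-35)) = 1/(27*(-1/35)) = 1/(-27/35) = -35/27 ≈ -1.2963)
R(E, K) = -3*(E + K)/(2 + E) (R(E, K) = -3*(K + E)/(E + 2) = -3*(E + K)/(2 + E))
R(-47, Z) + J(17) = 3*(-1*(-47) - 1*(-35/27))/(2 - 47) - 47 = 3*(47 + 35/27)/(-45) - 47 = 3*(-1/45)*(1304/27) - 47 = -1304/405 - 47 = -20339/405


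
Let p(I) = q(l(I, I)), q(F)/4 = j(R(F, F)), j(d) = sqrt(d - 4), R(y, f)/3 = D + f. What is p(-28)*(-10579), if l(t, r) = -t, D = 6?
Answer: -296212*sqrt(2) ≈ -4.1891e+5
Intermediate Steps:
R(y, f) = 18 + 3*f (R(y, f) = 3*(6 + f) = 18 + 3*f)
j(d) = sqrt(-4 + d)
q(F) = 4*sqrt(14 + 3*F) (q(F) = 4*sqrt(-4 + (18 + 3*F)) = 4*sqrt(14 + 3*F))
p(I) = 4*sqrt(14 - 3*I) (p(I) = 4*sqrt(14 + 3*(-I)) = 4*sqrt(14 - 3*I))
p(-28)*(-10579) = (4*sqrt(14 - 3*(-28)))*(-10579) = (4*sqrt(14 + 84))*(-10579) = (4*sqrt(98))*(-10579) = (4*(7*sqrt(2)))*(-10579) = (28*sqrt(2))*(-10579) = -296212*sqrt(2)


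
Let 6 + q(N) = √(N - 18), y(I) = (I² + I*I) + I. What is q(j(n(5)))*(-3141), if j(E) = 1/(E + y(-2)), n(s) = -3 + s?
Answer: 18846 - 3141*I*√286/4 ≈ 18846.0 - 13280.0*I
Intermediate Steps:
y(I) = I + 2*I² (y(I) = (I² + I²) + I = 2*I² + I = I + 2*I²)
j(E) = 1/(6 + E) (j(E) = 1/(E - 2*(1 + 2*(-2))) = 1/(E - 2*(1 - 4)) = 1/(E - 2*(-3)) = 1/(E + 6) = 1/(6 + E))
q(N) = -6 + √(-18 + N) (q(N) = -6 + √(N - 18) = -6 + √(-18 + N))
q(j(n(5)))*(-3141) = (-6 + √(-18 + 1/(6 + (-3 + 5))))*(-3141) = (-6 + √(-18 + 1/(6 + 2)))*(-3141) = (-6 + √(-18 + 1/8))*(-3141) = (-6 + √(-18 + ⅛))*(-3141) = (-6 + √(-143/8))*(-3141) = (-6 + I*√286/4)*(-3141) = 18846 - 3141*I*√286/4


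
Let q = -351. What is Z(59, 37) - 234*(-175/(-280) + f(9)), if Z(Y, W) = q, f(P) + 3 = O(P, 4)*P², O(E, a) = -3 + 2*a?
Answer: -378261/4 ≈ -94565.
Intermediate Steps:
f(P) = -3 + 5*P² (f(P) = -3 + (-3 + 2*4)*P² = -3 + (-3 + 8)*P² = -3 + 5*P²)
Z(Y, W) = -351
Z(59, 37) - 234*(-175/(-280) + f(9)) = -351 - 234*(-175/(-280) + (-3 + 5*9²)) = -351 - 234*(-175*(-1/280) + (-3 + 5*81)) = -351 - 234*(5/8 + (-3 + 405)) = -351 - 234*(5/8 + 402) = -351 - 234*3221/8 = -351 - 1*376857/4 = -351 - 376857/4 = -378261/4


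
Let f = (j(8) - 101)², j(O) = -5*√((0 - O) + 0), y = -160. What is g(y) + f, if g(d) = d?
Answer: 9841 + 2020*I*√2 ≈ 9841.0 + 2856.7*I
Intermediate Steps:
j(O) = -5*√(-O) (j(O) = -5*√(-O + 0) = -5*√(-O))
f = (-101 - 10*I*√2)² (f = (-5*2*I*√2 - 101)² = (-10*I*√2 - 101)² = (-101 - 10*I*√2)² ≈ 10001.0 + 2856.7*I)
g(y) + f = -160 + (10001 + 2020*I*√2) = 9841 + 2020*I*√2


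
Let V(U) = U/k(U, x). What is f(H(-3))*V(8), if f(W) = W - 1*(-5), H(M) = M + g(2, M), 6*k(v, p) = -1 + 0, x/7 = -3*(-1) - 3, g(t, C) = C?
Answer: 48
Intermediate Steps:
x = 0 (x = 7*(-3*(-1) - 3) = 7*(3 - 3) = 7*0 = 0)
k(v, p) = -⅙ (k(v, p) = (-1 + 0)/6 = (⅙)*(-1) = -⅙)
H(M) = 2*M (H(M) = M + M = 2*M)
V(U) = -6*U (V(U) = U/(-⅙) = U*(-6) = -6*U)
f(W) = 5 + W (f(W) = W + 5 = 5 + W)
f(H(-3))*V(8) = (5 + 2*(-3))*(-6*8) = (5 - 6)*(-48) = -1*(-48) = 48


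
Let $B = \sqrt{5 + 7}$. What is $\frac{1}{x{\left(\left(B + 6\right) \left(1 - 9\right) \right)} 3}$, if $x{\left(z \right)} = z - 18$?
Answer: $- \frac{11}{1794} + \frac{4 \sqrt{3}}{2691} \approx -0.003557$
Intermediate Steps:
$B = 2 \sqrt{3}$ ($B = \sqrt{12} = 2 \sqrt{3} \approx 3.4641$)
$x{\left(z \right)} = -18 + z$ ($x{\left(z \right)} = z - 18 = -18 + z$)
$\frac{1}{x{\left(\left(B + 6\right) \left(1 - 9\right) \right)} 3} = \frac{1}{\left(-18 + \left(2 \sqrt{3} + 6\right) \left(1 - 9\right)\right) 3} = \frac{1}{\left(-18 + \left(6 + 2 \sqrt{3}\right) \left(-8\right)\right) 3} = \frac{1}{\left(-18 - \left(48 + 16 \sqrt{3}\right)\right) 3} = \frac{1}{\left(-66 - 16 \sqrt{3}\right) 3} = \frac{1}{-198 - 48 \sqrt{3}}$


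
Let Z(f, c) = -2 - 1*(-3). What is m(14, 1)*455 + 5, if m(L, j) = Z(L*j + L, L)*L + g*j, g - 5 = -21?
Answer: -905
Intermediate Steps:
Z(f, c) = 1 (Z(f, c) = -2 + 3 = 1)
g = -16 (g = 5 - 21 = -16)
m(L, j) = L - 16*j (m(L, j) = 1*L - 16*j = L - 16*j)
m(14, 1)*455 + 5 = (14 - 16*1)*455 + 5 = (14 - 16)*455 + 5 = -2*455 + 5 = -910 + 5 = -905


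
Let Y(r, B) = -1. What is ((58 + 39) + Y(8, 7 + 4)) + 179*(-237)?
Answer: -42327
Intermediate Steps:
((58 + 39) + Y(8, 7 + 4)) + 179*(-237) = ((58 + 39) - 1) + 179*(-237) = (97 - 1) - 42423 = 96 - 42423 = -42327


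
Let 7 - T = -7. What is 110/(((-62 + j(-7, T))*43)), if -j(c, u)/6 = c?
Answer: -11/86 ≈ -0.12791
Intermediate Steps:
T = 14 (T = 7 - 1*(-7) = 7 + 7 = 14)
j(c, u) = -6*c
110/(((-62 + j(-7, T))*43)) = 110/(((-62 - 6*(-7))*43)) = 110/(((-62 + 42)*43)) = 110/((-20*43)) = 110/(-860) = 110*(-1/860) = -11/86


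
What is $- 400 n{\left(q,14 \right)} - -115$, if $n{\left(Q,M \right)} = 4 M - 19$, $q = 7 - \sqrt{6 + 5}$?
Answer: $-14685$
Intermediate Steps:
$q = 7 - \sqrt{11} \approx 3.6834$
$n{\left(Q,M \right)} = -19 + 4 M$
$- 400 n{\left(q,14 \right)} - -115 = - 400 \left(-19 + 4 \cdot 14\right) - -115 = - 400 \left(-19 + 56\right) + \left(-77 + 192\right) = \left(-400\right) 37 + 115 = -14800 + 115 = -14685$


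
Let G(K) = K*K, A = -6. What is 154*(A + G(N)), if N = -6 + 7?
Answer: -770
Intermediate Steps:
N = 1
G(K) = K**2
154*(A + G(N)) = 154*(-6 + 1**2) = 154*(-6 + 1) = 154*(-5) = -770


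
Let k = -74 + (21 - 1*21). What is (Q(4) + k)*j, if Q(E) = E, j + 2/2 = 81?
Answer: -5600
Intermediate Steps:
j = 80 (j = -1 + 81 = 80)
k = -74 (k = -74 + (21 - 21) = -74 + 0 = -74)
(Q(4) + k)*j = (4 - 74)*80 = -70*80 = -5600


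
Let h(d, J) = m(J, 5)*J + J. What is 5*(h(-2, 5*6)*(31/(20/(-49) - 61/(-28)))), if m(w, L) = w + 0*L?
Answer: 28253400/347 ≈ 81422.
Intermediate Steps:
m(w, L) = w (m(w, L) = w + 0 = w)
h(d, J) = J + J**2 (h(d, J) = J*J + J = J**2 + J = J + J**2)
5*(h(-2, 5*6)*(31/(20/(-49) - 61/(-28)))) = 5*(((5*6)*(1 + 5*6))*(31/(20/(-49) - 61/(-28)))) = 5*((30*(1 + 30))*(31/(20*(-1/49) - 61*(-1/28)))) = 5*((30*31)*(31/(-20/49 + 61/28))) = 5*(930*(31/(347/196))) = 5*(930*(31*(196/347))) = 5*(930*(6076/347)) = 5*(5650680/347) = 28253400/347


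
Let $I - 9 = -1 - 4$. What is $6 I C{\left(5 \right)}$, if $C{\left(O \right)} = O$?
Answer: $120$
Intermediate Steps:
$I = 4$ ($I = 9 - 5 = 4$)
$6 I C{\left(5 \right)} = 6 \cdot 4 \cdot 5 = 24 \cdot 5 = 120$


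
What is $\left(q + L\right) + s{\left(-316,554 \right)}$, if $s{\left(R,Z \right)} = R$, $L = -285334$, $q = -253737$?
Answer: $-539387$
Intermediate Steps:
$\left(q + L\right) + s{\left(-316,554 \right)} = \left(-253737 - 285334\right) - 316 = -539071 - 316 = -539387$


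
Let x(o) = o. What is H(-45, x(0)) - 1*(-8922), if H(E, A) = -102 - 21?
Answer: 8799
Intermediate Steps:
H(E, A) = -123
H(-45, x(0)) - 1*(-8922) = -123 - 1*(-8922) = -123 + 8922 = 8799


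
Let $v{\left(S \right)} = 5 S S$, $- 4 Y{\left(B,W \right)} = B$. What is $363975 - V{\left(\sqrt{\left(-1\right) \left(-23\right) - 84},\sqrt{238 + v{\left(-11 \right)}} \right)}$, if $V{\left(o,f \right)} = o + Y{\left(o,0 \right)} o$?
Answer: $\frac{1455839}{4} - i \sqrt{61} \approx 3.6396 \cdot 10^{5} - 7.8102 i$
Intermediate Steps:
$Y{\left(B,W \right)} = - \frac{B}{4}$
$v{\left(S \right)} = 5 S^{2}$
$V{\left(o,f \right)} = o - \frac{o^{2}}{4}$ ($V{\left(o,f \right)} = o + - \frac{o}{4} o = o - \frac{o^{2}}{4}$)
$363975 - V{\left(\sqrt{\left(-1\right) \left(-23\right) - 84},\sqrt{238 + v{\left(-11 \right)}} \right)} = 363975 - \frac{\sqrt{\left(-1\right) \left(-23\right) - 84} \left(4 - \sqrt{\left(-1\right) \left(-23\right) - 84}\right)}{4} = 363975 - \frac{\sqrt{23 - 84} \left(4 - \sqrt{23 - 84}\right)}{4} = 363975 - \frac{\sqrt{-61} \left(4 - \sqrt{-61}\right)}{4} = 363975 - \frac{i \sqrt{61} \left(4 - i \sqrt{61}\right)}{4}$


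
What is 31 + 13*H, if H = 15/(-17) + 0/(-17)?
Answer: 332/17 ≈ 19.529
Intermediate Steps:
H = -15/17 (H = 15*(-1/17) + 0*(-1/17) = -15/17 + 0 = -15/17 ≈ -0.88235)
31 + 13*H = 31 + 13*(-15/17) = 31 - 195/17 = 332/17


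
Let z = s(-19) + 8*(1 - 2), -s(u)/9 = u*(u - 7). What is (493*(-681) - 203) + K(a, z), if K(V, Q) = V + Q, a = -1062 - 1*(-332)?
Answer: -341120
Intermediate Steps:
a = -730 (a = -1062 + 332 = -730)
s(u) = -9*u*(-7 + u) (s(u) = -9*u*(u - 7) = -9*u*(-7 + u))
z = -4454 (z = 9*(-19)*(7 - 1*(-19)) + 8*(1 - 2) = 9*(-19)*(7 + 19) + 8*(-1) = 9*(-19)*26 - 8 = -4446 - 8 = -4454)
K(V, Q) = Q + V
(493*(-681) - 203) + K(a, z) = (493*(-681) - 203) + (-4454 - 730) = (-335733 - 203) - 5184 = -335936 - 5184 = -341120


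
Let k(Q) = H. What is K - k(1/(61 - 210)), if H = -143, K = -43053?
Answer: -42910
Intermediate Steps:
k(Q) = -143
K - k(1/(61 - 210)) = -43053 - 1*(-143) = -43053 + 143 = -42910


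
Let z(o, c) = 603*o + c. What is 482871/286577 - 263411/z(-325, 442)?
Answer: 169904749390/56035260541 ≈ 3.0321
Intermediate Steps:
z(o, c) = c + 603*o
482871/286577 - 263411/z(-325, 442) = 482871/286577 - 263411/(442 + 603*(-325)) = 482871*(1/286577) - 263411/(442 - 195975) = 482871/286577 - 263411/(-195533) = 482871/286577 - 263411*(-1/195533) = 482871/286577 + 263411/195533 = 169904749390/56035260541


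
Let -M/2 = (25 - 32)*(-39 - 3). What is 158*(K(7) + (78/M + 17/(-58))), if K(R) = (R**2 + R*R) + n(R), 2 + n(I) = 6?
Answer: 22805246/1421 ≈ 16049.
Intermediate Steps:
M = -588 (M = -2*(25 - 32)*(-39 - 3) = -(-14)*(-42) = -2*294 = -588)
n(I) = 4 (n(I) = -2 + 6 = 4)
K(R) = 4 + 2*R**2 (K(R) = (R**2 + R*R) + 4 = (R**2 + R**2) + 4 = 2*R**2 + 4 = 4 + 2*R**2)
158*(K(7) + (78/M + 17/(-58))) = 158*((4 + 2*7**2) + (78/(-588) + 17/(-58))) = 158*((4 + 2*49) + (78*(-1/588) + 17*(-1/58))) = 158*((4 + 98) + (-13/98 - 17/58)) = 158*(102 - 605/1421) = 158*(144337/1421) = 22805246/1421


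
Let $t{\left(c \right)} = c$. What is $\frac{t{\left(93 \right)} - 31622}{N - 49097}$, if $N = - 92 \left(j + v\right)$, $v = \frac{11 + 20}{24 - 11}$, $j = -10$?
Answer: $\frac{409877}{629153} \approx 0.65147$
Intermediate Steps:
$v = \frac{31}{13} \approx 2.3846$
$N = \frac{9108}{13}$ ($N = - 92 \left(-10 + \frac{31}{13}\right) = \left(-92\right) \left(- \frac{99}{13}\right) = \frac{9108}{13} \approx 700.62$)
$\frac{t{\left(93 \right)} - 31622}{N - 49097} = \frac{93 - 31622}{\frac{9108}{13} - 49097} = - \frac{31529}{- \frac{629153}{13}} = \left(-31529\right) \left(- \frac{13}{629153}\right) = \frac{409877}{629153}$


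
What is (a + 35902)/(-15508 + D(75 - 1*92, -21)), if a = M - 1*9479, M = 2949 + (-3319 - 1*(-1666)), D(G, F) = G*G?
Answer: -27719/15219 ≈ -1.8213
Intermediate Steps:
D(G, F) = G²
M = 1296 (M = 2949 + (-3319 + 1666) = 2949 - 1653 = 1296)
a = -8183 (a = 1296 - 1*9479 = 1296 - 9479 = -8183)
(a + 35902)/(-15508 + D(75 - 1*92, -21)) = (-8183 + 35902)/(-15508 + (75 - 1*92)²) = 27719/(-15508 + (75 - 92)²) = 27719/(-15508 + (-17)²) = 27719/(-15508 + 289) = 27719/(-15219) = 27719*(-1/15219) = -27719/15219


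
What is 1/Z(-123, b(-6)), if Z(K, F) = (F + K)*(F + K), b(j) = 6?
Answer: 1/13689 ≈ 7.3051e-5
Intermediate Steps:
Z(K, F) = (F + K)²
1/Z(-123, b(-6)) = 1/((6 - 123)²) = 1/((-117)²) = 1/13689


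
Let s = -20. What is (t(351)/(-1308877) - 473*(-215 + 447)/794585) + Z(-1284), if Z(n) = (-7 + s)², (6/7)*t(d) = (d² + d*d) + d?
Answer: 137781427957711/189093460190 ≈ 728.64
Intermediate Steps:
t(d) = 7*d²/3 + 7*d/6 (t(d) = 7*((d² + d*d) + d)/6 = 7*((d² + d²) + d)/6 = 7*(2*d² + d)/6 = 7*(d + 2*d²)/6 = 7*d²/3 + 7*d/6)
Z(n) = 729 (Z(n) = (-7 - 20)² = (-27)² = 729)
(t(351)/(-1308877) - 473*(-215 + 447)/794585) + Z(-1284) = (((7/6)*351*(1 + 2*351))/(-1308877) - 473*(-215 + 447)/794585) + 729 = (((7/6)*351*(1 + 702))*(-1/1308877) - 473*232*(1/794585)) + 729 = (((7/6)*351*703)*(-1/1308877) - 109736*1/794585) + 729 = ((575757/2)*(-1/1308877) - 9976/72235) + 729 = (-575757/2617754 - 9976/72235) + 729 = -67704520799/189093460190 + 729 = 137781427957711/189093460190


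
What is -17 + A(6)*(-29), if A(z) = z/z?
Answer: -46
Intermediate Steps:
A(z) = 1
-17 + A(6)*(-29) = -17 + 1*(-29) = -17 - 29 = -46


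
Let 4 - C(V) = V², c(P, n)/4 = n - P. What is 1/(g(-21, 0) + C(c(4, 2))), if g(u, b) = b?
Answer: -1/60 ≈ -0.016667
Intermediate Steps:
c(P, n) = -4*P + 4*n (c(P, n) = 4*(n - P) = -4*P + 4*n)
C(V) = 4 - V²
1/(g(-21, 0) + C(c(4, 2))) = 1/(0 + (4 - (-4*4 + 4*2)²)) = 1/(0 + (4 - (-16 + 8)²)) = 1/(0 + (4 - 1*(-8)²)) = 1/(0 + (4 - 1*64)) = 1/(0 + (4 - 64)) = 1/(0 - 60) = 1/(-60) = -1/60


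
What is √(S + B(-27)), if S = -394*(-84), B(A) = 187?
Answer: √33283 ≈ 182.44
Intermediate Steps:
S = 33096
√(S + B(-27)) = √(33096 + 187) = √33283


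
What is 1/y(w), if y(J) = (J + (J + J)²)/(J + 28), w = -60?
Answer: -8/3585 ≈ -0.0022315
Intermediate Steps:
y(J) = (J + 4*J²)/(28 + J) (y(J) = (J + (2*J)²)/(28 + J) = (J + 4*J²)/(28 + J))
1/y(w) = 1/(-60*(1 + 4*(-60))/(28 - 60)) = 1/(-60*(1 - 240)/(-32)) = 1/(-60*(-1/32)*(-239)) = 1/(-3585/8) = -8/3585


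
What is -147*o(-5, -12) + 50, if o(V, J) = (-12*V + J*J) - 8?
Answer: -28762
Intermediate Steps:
o(V, J) = -8 + J**2 - 12*V (o(V, J) = (-12*V + J**2) - 8 = (J**2 - 12*V) - 8 = -8 + J**2 - 12*V)
-147*o(-5, -12) + 50 = -147*(-8 + (-12)**2 - 12*(-5)) + 50 = -147*(-8 + 144 + 60) + 50 = -147*196 + 50 = -28812 + 50 = -28762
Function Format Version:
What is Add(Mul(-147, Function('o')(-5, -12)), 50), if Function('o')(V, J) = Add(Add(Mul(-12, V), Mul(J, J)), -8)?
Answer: -28762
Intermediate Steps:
Function('o')(V, J) = Add(-8, Pow(J, 2), Mul(-12, V)) (Function('o')(V, J) = Add(Add(Mul(-12, V), Pow(J, 2)), -8) = Add(Add(Pow(J, 2), Mul(-12, V)), -8) = Add(-8, Pow(J, 2), Mul(-12, V)))
Add(Mul(-147, Function('o')(-5, -12)), 50) = Add(Mul(-147, Add(-8, Pow(-12, 2), Mul(-12, -5))), 50) = Add(Mul(-147, Add(-8, 144, 60)), 50) = Add(Mul(-147, 196), 50) = Add(-28812, 50) = -28762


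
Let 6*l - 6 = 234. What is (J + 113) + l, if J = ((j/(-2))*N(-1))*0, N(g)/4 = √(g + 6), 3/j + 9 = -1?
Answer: 153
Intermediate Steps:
j = -3/10 (j = 3/(-9 - 1) = 3/(-10) = 3*(-⅒) = -3/10 ≈ -0.30000)
l = 40 (l = 1 + (⅙)*234 = 1 + 39 = 40)
N(g) = 4*√(6 + g) (N(g) = 4*√(g + 6) = 4*√(6 + g))
J = 0 (J = ((-3/10/(-2))*(4*√(6 - 1)))*0 = ((-3/10*(-½))*(4*√5))*0 = (3*(4*√5)/20)*0 = (3*√5/5)*0 = 0)
(J + 113) + l = (0 + 113) + 40 = 113 + 40 = 153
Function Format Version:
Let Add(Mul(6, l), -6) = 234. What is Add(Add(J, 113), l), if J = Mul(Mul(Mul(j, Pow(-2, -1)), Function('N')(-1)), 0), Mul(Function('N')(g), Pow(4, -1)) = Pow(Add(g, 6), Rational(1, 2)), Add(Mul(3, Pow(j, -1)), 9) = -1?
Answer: 153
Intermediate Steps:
j = Rational(-3, 10) (j = Mul(3, Pow(Add(-9, -1), -1)) = Mul(3, Pow(-10, -1)) = Mul(3, Rational(-1, 10)) = Rational(-3, 10) ≈ -0.30000)
l = 40 (l = Add(1, Mul(Rational(1, 6), 234)) = Add(1, 39) = 40)
Function('N')(g) = Mul(4, Pow(Add(6, g), Rational(1, 2))) (Function('N')(g) = Mul(4, Pow(Add(g, 6), Rational(1, 2))) = Mul(4, Pow(Add(6, g), Rational(1, 2))))
J = 0 (J = Mul(Mul(Mul(Rational(-3, 10), Pow(-2, -1)), Mul(4, Pow(Add(6, -1), Rational(1, 2)))), 0) = Mul(Mul(Mul(Rational(-3, 10), Rational(-1, 2)), Mul(4, Pow(5, Rational(1, 2)))), 0) = Mul(Mul(Rational(3, 20), Mul(4, Pow(5, Rational(1, 2)))), 0) = Mul(Mul(Rational(3, 5), Pow(5, Rational(1, 2))), 0) = 0)
Add(Add(J, 113), l) = Add(Add(0, 113), 40) = Add(113, 40) = 153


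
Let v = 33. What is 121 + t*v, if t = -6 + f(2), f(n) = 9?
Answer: 220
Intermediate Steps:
t = 3 (t = -6 + 9 = 3)
121 + t*v = 121 + 3*33 = 121 + 99 = 220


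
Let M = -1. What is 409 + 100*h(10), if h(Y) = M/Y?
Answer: 399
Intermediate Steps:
h(Y) = -1/Y
409 + 100*h(10) = 409 + 100*(-1/10) = 409 + 100*(-1*⅒) = 409 + 100*(-⅒) = 409 - 10 = 399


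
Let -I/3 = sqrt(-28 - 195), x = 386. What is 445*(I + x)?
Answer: 171770 - 1335*I*sqrt(223) ≈ 1.7177e+5 - 19936.0*I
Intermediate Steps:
I = -3*I*sqrt(223) (I = -3*sqrt(-28 - 195) = -3*I*sqrt(223) ≈ -44.8*I)
445*(I + x) = 445*(-3*I*sqrt(223) + 386) = 445*(386 - 3*I*sqrt(223)) = 171770 - 1335*I*sqrt(223)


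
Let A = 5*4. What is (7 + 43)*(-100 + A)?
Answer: -4000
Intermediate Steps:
A = 20
(7 + 43)*(-100 + A) = (7 + 43)*(-100 + 20) = 50*(-80) = -4000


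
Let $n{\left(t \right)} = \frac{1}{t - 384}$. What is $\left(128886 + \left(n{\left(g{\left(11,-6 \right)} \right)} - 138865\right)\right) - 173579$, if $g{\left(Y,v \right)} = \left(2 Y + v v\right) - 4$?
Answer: $- \frac{60574141}{330} \approx -1.8356 \cdot 10^{5}$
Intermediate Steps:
$g{\left(Y,v \right)} = -4 + v^{2} + 2 Y$ ($g{\left(Y,v \right)} = \left(2 Y + v^{2}\right) - 4 = \left(v^{2} + 2 Y\right) - 4 = -4 + v^{2} + 2 Y$)
$n{\left(t \right)} = \frac{1}{-384 + t}$
$\left(128886 + \left(n{\left(g{\left(11,-6 \right)} \right)} - 138865\right)\right) - 173579 = \left(128886 - \left(138865 - \frac{1}{-384 + \left(-4 + \left(-6\right)^{2} + 2 \cdot 11\right)}\right)\right) - 173579 = \left(128886 - \left(138865 - \frac{1}{-384 + \left(-4 + 36 + 22\right)}\right)\right) - 173579 = \left(128886 - \left(138865 - \frac{1}{-384 + 54}\right)\right) - 173579 = \left(128886 - \left(138865 - \frac{1}{-330}\right)\right) - 173579 = \left(128886 - \frac{45825451}{330}\right) - 173579 = - \frac{3293071}{330} - 173579 = - \frac{60574141}{330}$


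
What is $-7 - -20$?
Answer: $13$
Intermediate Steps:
$-7 - -20 = -7 + 20 = 13$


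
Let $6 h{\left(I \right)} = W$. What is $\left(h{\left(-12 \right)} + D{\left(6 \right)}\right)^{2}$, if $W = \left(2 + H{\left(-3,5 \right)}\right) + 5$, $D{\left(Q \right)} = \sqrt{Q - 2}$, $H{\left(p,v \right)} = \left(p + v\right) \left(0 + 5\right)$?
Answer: $\frac{841}{36} \approx 23.361$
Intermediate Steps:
$H{\left(p,v \right)} = 5 p + 5 v$ ($H{\left(p,v \right)} = \left(p + v\right) 5 = 5 p + 5 v$)
$D{\left(Q \right)} = \sqrt{-2 + Q}$
$W = 17$ ($W = \left(2 + \left(5 \left(-3\right) + 5 \cdot 5\right)\right) + 5 = \left(2 + \left(-15 + 25\right)\right) + 5 = \left(2 + 10\right) + 5 = 12 + 5 = 17$)
$h{\left(I \right)} = \frac{17}{6}$ ($h{\left(I \right)} = \frac{1}{6} \cdot 17 = \frac{17}{6}$)
$\left(h{\left(-12 \right)} + D{\left(6 \right)}\right)^{2} = \left(\frac{17}{6} + \sqrt{-2 + 6}\right)^{2} = \left(\frac{17}{6} + \sqrt{4}\right)^{2} = \left(\frac{17}{6} + 2\right)^{2} = \left(\frac{29}{6}\right)^{2} = \frac{841}{36}$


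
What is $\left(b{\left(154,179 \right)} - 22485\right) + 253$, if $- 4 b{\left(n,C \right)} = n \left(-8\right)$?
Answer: $-21924$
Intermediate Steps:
$b{\left(n,C \right)} = 2 n$ ($b{\left(n,C \right)} = - \frac{n \left(-8\right)}{4} = - \frac{\left(-8\right) n}{4} = 2 n$)
$\left(b{\left(154,179 \right)} - 22485\right) + 253 = \left(2 \cdot 154 - 22485\right) + 253 = \left(308 - 22485\right) + 253 = -22177 + 253 = -21924$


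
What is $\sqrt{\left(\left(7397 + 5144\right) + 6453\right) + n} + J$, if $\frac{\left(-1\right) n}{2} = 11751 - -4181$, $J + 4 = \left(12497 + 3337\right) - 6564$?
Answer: $9266 + 3 i \sqrt{1430} \approx 9266.0 + 113.45 i$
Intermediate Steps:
$J = 9266$ ($J = -4 + \left(\left(12497 + 3337\right) - 6564\right) = -4 + \left(15834 - 6564\right) = -4 + 9270 = 9266$)
$n = -31864$ ($n = - 2 \left(11751 - -4181\right) = - 2 \left(11751 + 4181\right) = \left(-2\right) 15932 = -31864$)
$\sqrt{\left(\left(7397 + 5144\right) + 6453\right) + n} + J = \sqrt{\left(\left(7397 + 5144\right) + 6453\right) - 31864} + 9266 = \sqrt{\left(12541 + 6453\right) - 31864} + 9266 = \sqrt{18994 - 31864} + 9266 = \sqrt{-12870} + 9266 = 3 i \sqrt{1430} + 9266 = 9266 + 3 i \sqrt{1430}$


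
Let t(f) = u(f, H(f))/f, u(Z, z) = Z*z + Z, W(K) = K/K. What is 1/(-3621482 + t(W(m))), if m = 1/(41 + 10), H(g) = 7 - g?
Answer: -1/3621475 ≈ -2.7613e-7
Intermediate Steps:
m = 1/51 ≈ 0.019608
W(K) = 1
u(Z, z) = Z + Z*z
t(f) = 8 - f (t(f) = (f*(1 + (7 - f)))/f = (f*(8 - f))/f = 8 - f)
1/(-3621482 + t(W(m))) = 1/(-3621482 + (8 - 1*1)) = 1/(-3621482 + (8 - 1)) = 1/(-3621482 + 7) = 1/(-3621475) = -1/3621475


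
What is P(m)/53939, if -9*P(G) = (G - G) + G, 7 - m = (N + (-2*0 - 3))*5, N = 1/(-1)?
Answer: -3/53939 ≈ -5.5618e-5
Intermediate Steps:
N = -1
m = 27 (m = 7 - (-1 + (-2*0 - 3))*5 = 7 - (-1 + (0 - 3))*5 = 7 - (-1 - 3)*5 = 7 - (-4)*5 = 7 - 1*(-20) = 7 + 20 = 27)
P(G) = -G/9 (P(G) = -((G - G) + G)/9 = -(0 + G)/9 = -G/9)
P(m)/53939 = -⅑*27/53939 = -3*1/53939 = -3/53939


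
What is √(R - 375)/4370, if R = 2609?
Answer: √2234/4370 ≈ 0.010816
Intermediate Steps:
√(R - 375)/4370 = √(2609 - 375)/4370 = √2234*(1/4370) = √2234/4370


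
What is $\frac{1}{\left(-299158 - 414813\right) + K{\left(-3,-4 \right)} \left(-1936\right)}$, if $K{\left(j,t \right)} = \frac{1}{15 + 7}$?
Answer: $- \frac{1}{714059} \approx -1.4004 \cdot 10^{-6}$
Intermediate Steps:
$K{\left(j,t \right)} = \frac{1}{22}$
$\frac{1}{\left(-299158 - 414813\right) + K{\left(-3,-4 \right)} \left(-1936\right)} = \frac{1}{\left(-299158 - 414813\right) + \frac{1}{22} \left(-1936\right)} = \frac{1}{\left(-299158 - 414813\right) - 88} = \frac{1}{-713971 - 88} = \frac{1}{-714059} = - \frac{1}{714059}$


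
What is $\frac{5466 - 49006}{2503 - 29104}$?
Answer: $\frac{43540}{26601} \approx 1.6368$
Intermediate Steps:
$\frac{5466 - 49006}{2503 - 29104} = - \frac{43540}{-26601} = \left(-43540\right) \left(- \frac{1}{26601}\right) = \frac{43540}{26601}$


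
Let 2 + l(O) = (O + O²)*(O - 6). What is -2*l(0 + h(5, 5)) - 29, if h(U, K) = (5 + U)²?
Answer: -1898825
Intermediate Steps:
l(O) = -2 + (-6 + O)*(O + O²) (l(O) = -2 + (O + O²)*(O - 6) = -2 + (O + O²)*(-6 + O) = -2 + (-6 + O)*(O + O²))
-2*l(0 + h(5, 5)) - 29 = -2*(-2 + (0 + (5 + 5)²)³ - 6*(0 + (5 + 5)²) - 5*(0 + (5 + 5)²)²) - 29 = -2*(-2 + (0 + 10²)³ - 6*(0 + 10²) - 5*(0 + 10²)²) - 29 = -2*(-2 + (0 + 100)³ - 6*(0 + 100) - 5*(0 + 100)²) - 29 = -2*(-2 + 100³ - 6*100 - 5*100²) - 29 = -2*(-2 + 1000000 - 600 - 5*10000) - 29 = -2*(-2 + 1000000 - 600 - 50000) - 29 = -2*949398 - 29 = -1898796 - 29 = -1898825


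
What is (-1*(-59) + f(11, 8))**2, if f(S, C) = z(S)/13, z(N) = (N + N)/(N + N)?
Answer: 589824/169 ≈ 3490.1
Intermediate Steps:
z(N) = 1 (z(N) = (2*N)/((2*N)) = (2*N)*(1/(2*N)) = 1)
f(S, C) = 1/13
(-1*(-59) + f(11, 8))**2 = (-1*(-59) + 1/13)**2 = (59 + 1/13)**2 = (768/13)**2 = 589824/169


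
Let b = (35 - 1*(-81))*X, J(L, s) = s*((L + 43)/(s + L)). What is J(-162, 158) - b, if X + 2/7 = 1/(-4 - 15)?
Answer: 1260773/266 ≈ 4739.8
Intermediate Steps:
X = -45/133 (X = -2/7 + 1/(-4 - 15) = -2/7 + 1/(-19) = -2/7 - 1/19 = -45/133 ≈ -0.33835)
J(L, s) = s*(43 + L)/(L + s) (J(L, s) = s*((43 + L)/(L + s)) = s*(43 + L)/(L + s))
b = -5220/133 (b = (35 - 1*(-81))*(-45/133) = (35 + 81)*(-45/133) = 116*(-45/133) = -5220/133 ≈ -39.248)
J(-162, 158) - b = 158*(43 - 162)/(-162 + 158) - 1*(-5220/133) = 158*(-119)/(-4) + 5220/133 = 158*(-¼)*(-119) + 5220/133 = 9401/2 + 5220/133 = 1260773/266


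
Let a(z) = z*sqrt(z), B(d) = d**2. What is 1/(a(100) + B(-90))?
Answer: 1/9100 ≈ 0.00010989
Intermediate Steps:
a(z) = z**(3/2)
1/(a(100) + B(-90)) = 1/(100**(3/2) + (-90)**2) = 1/(1000 + 8100) = 1/9100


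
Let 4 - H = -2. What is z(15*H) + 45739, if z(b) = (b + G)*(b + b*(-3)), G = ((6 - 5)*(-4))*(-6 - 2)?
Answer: 23779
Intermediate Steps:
H = 6 (H = 4 - 1*(-2) = 4 + 2 = 6)
G = 32 (G = (1*(-4))*(-8) = -4*(-8) = 32)
z(b) = -2*b*(32 + b) (z(b) = (b + 32)*(b + b*(-3)) = (32 + b)*(b - 3*b) = (32 + b)*(-2*b) = -2*b*(32 + b))
z(15*H) + 45739 = -2*15*6*(32 + 15*6) + 45739 = -2*90*(32 + 90) + 45739 = -2*90*122 + 45739 = -21960 + 45739 = 23779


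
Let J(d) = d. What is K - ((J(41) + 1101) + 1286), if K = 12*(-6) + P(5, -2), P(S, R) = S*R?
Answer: -2510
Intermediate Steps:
P(S, R) = R*S
K = -82 (K = 12*(-6) - 2*5 = -72 - 10 = -82)
K - ((J(41) + 1101) + 1286) = -82 - ((41 + 1101) + 1286) = -82 - (1142 + 1286) = -82 - 1*2428 = -82 - 2428 = -2510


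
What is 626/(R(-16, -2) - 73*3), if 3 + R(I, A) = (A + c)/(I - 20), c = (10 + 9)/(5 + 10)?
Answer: -338040/119869 ≈ -2.8201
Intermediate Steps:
c = 19/15 ≈ 1.2667
R(I, A) = -3 + (19/15 + A)/(-20 + I) (R(I, A) = -3 + (A + 19/15)/(I - 20) = -3 + (19/15 + A)/(-20 + I))
626/(R(-16, -2) - 73*3) = 626/((919/15 - 2 - 3*(-16))/(-20 - 16) - 73*3) = 626/((919/15 - 2 + 48)/(-36) - 219) = 626/(-1/36*1609/15 - 219) = 626/(-1609/540 - 219) = 626/(-119869/540) = 626*(-540/119869) = -338040/119869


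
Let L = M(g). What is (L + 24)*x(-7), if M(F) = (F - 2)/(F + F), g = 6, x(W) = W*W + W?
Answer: 1022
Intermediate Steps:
x(W) = W + W² (x(W) = W² + W = W + W²)
M(F) = (-2 + F)/(2*F) (M(F) = (-2 + F)/((2*F)) = (-2 + F)*(1/(2*F)) = (-2 + F)/(2*F))
L = ⅓ (L = (½)*(-2 + 6)/6 = (½)*(⅙)*4 = ⅓ ≈ 0.33333)
(L + 24)*x(-7) = (⅓ + 24)*(-7*(1 - 7)) = 73*(-7*(-6))/3 = (73/3)*42 = 1022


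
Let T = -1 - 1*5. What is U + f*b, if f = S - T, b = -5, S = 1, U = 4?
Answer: -31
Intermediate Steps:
T = -6 (T = -1 - 5 = -6)
f = 7 (f = 1 - 1*(-6) = 1 + 6 = 7)
U + f*b = 4 + 7*(-5) = 4 - 35 = -31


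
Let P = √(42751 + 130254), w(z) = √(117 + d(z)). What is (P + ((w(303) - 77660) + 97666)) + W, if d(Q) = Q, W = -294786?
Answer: -274780 + √173005 + 2*√105 ≈ -2.7434e+5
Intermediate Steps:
w(z) = √(117 + z)
P = √173005 ≈ 415.94
(P + ((w(303) - 77660) + 97666)) + W = (√173005 + ((√(117 + 303) - 77660) + 97666)) - 294786 = (√173005 + ((√420 - 77660) + 97666)) - 294786 = (√173005 + ((2*√105 - 77660) + 97666)) - 294786 = (√173005 + ((-77660 + 2*√105) + 97666)) - 294786 = (√173005 + (20006 + 2*√105)) - 294786 = (20006 + √173005 + 2*√105) - 294786 = -274780 + √173005 + 2*√105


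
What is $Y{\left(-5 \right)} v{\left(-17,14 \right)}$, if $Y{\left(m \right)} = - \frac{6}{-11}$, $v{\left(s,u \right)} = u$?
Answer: $\frac{84}{11} \approx 7.6364$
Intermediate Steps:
$Y{\left(m \right)} = \frac{6}{11}$ ($Y{\left(m \right)} = \left(-6\right) \left(- \frac{1}{11}\right) = \frac{6}{11}$)
$Y{\left(-5 \right)} v{\left(-17,14 \right)} = \frac{6}{11} \cdot 14 = \frac{84}{11}$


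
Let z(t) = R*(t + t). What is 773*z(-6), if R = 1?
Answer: -9276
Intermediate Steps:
z(t) = 2*t (z(t) = 1*(t + t) = 1*(2*t) = 2*t)
773*z(-6) = 773*(2*(-6)) = 773*(-12) = -9276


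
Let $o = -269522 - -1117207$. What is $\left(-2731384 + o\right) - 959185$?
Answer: $-2842884$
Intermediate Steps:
$o = 847685$ ($o = -269522 + 1117207 = 847685$)
$\left(-2731384 + o\right) - 959185 = \left(-2731384 + 847685\right) - 959185 = -1883699 - 959185 = -2842884$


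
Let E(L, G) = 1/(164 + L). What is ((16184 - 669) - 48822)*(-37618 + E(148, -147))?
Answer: 390918097205/312 ≈ 1.2529e+9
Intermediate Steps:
((16184 - 669) - 48822)*(-37618 + E(148, -147)) = ((16184 - 669) - 48822)*(-37618 + 1/(164 + 148)) = (15515 - 48822)*(-37618 + 1/312) = -33307*(-37618 + 1/312) = -33307*(-11736815/312) = 390918097205/312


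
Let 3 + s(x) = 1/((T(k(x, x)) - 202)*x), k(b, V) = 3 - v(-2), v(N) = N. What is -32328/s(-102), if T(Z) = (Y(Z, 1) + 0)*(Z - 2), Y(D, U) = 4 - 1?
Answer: 636409008/59057 ≈ 10776.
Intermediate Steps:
Y(D, U) = 3
k(b, V) = 5 (k(b, V) = 3 - 1*(-2) = 3 + 2 = 5)
T(Z) = -6 + 3*Z (T(Z) = (3 + 0)*(Z - 2) = 3*(-2 + Z) = -6 + 3*Z)
s(x) = -3 - 1/(193*x) (s(x) = -3 + 1/(((-6 + 3*5) - 202)*x) = -3 + 1/(((-6 + 15) - 202)*x) = -3 + 1/((9 - 202)*x) = -3 + 1/((-193)*x) = -3 - 1/(193*x))
-32328/s(-102) = -32328/(-3 - 1/193/(-102)) = -32328/(-3 - 1/193*(-1/102)) = -32328/(-3 + 1/19686) = -32328/(-59057/19686) = -32328*(-19686/59057) = 636409008/59057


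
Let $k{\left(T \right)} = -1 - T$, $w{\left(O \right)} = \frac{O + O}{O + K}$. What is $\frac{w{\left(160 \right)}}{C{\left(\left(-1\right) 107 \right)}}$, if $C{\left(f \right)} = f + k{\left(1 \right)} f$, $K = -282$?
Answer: $- \frac{160}{6527} \approx -0.024514$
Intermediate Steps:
$w{\left(O \right)} = \frac{2 O}{-282 + O}$ ($w{\left(O \right)} = \frac{O + O}{O - 282} = \frac{2 O}{-282 + O}$)
$C{\left(f \right)} = - f$ ($C{\left(f \right)} = f + \left(-1 - 1\right) f = f - 2 f = - f$)
$\frac{w{\left(160 \right)}}{C{\left(\left(-1\right) 107 \right)}} = \frac{2 \cdot 160 \frac{1}{-282 + 160}}{\left(-1\right) \left(\left(-1\right) 107\right)} = \frac{2 \cdot 160 \frac{1}{-122}}{\left(-1\right) \left(-107\right)} = \frac{2 \cdot 160 \left(- \frac{1}{122}\right)}{107} = \left(- \frac{160}{61}\right) \frac{1}{107} = - \frac{160}{6527}$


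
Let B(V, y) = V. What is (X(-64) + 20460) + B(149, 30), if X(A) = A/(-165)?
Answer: 3400549/165 ≈ 20609.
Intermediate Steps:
X(A) = -A/165 (X(A) = A*(-1/165) = -A/165)
(X(-64) + 20460) + B(149, 30) = (-1/165*(-64) + 20460) + 149 = (64/165 + 20460) + 149 = 3375964/165 + 149 = 3400549/165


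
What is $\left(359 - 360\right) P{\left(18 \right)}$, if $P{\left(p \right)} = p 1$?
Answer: $-18$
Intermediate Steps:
$P{\left(p \right)} = p$
$\left(359 - 360\right) P{\left(18 \right)} = \left(359 - 360\right) 18 = \left(-1\right) 18 = -18$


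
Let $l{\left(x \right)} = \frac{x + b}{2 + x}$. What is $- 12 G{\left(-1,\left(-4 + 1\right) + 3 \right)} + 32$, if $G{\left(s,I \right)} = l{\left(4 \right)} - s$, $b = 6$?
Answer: $0$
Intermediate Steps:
$l{\left(x \right)} = \frac{6 + x}{2 + x}$ ($l{\left(x \right)} = \frac{x + 6}{2 + x} = \frac{6 + x}{2 + x}$)
$G{\left(s,I \right)} = \frac{5}{3} - s$ ($G{\left(s,I \right)} = \frac{6 + 4}{2 + 4} - s = \frac{1}{6} \cdot 10 - s = \frac{5}{3} - s$)
$- 12 G{\left(-1,\left(-4 + 1\right) + 3 \right)} + 32 = - 12 \left(\frac{5}{3} - -1\right) + 32 = - 12 \left(\frac{5}{3} + 1\right) + 32 = \left(-12\right) \frac{8}{3} + 32 = -32 + 32 = 0$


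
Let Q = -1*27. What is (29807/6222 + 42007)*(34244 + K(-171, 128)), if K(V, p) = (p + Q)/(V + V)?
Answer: 3061315199555267/2127924 ≈ 1.4386e+9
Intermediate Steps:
Q = -27
K(V, p) = (-27 + p)/(2*V) (K(V, p) = (p - 27)/(V + V) = (-27 + p)/((2*V)) = (-27 + p)*(1/(2*V)) = (-27 + p)/(2*V))
(29807/6222 + 42007)*(34244 + K(-171, 128)) = (29807/6222 + 42007)*(34244 + (1/2)*(-27 + 128)/(-171)) = (29807*(1/6222) + 42007)*(34244 + (1/2)*(-1/171)*101) = (29807/6222 + 42007)*(34244 - 101/342) = (261397361/6222)*(11711347/342) = 3061315199555267/2127924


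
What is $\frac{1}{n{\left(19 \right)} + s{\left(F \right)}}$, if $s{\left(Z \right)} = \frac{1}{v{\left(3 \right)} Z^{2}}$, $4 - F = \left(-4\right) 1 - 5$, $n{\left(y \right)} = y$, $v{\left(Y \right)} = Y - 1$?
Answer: $\frac{338}{6423} \approx 0.052623$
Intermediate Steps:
$v{\left(Y \right)} = -1 + Y$
$F = 13$ ($F = 4 - \left(\left(-4\right) 1 - 5\right) = 4 - \left(-4 - 5\right) = 4 - -9 = 4 + 9 = 13$)
$s{\left(Z \right)} = \frac{1}{2 Z^{2}}$ ($s{\left(Z \right)} = \frac{1}{\left(-1 + 3\right) Z^{2}} = \frac{1}{2 Z^{2}}$)
$\frac{1}{n{\left(19 \right)} + s{\left(F \right)}} = \frac{1}{19 + \frac{1}{2 \cdot 169}} = \frac{1}{19 + \frac{1}{2} \cdot \frac{1}{169}} = \frac{1}{19 + \frac{1}{338}} = \frac{1}{\frac{6423}{338}} = \frac{338}{6423}$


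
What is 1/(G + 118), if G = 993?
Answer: 1/1111 ≈ 0.00090009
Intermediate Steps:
1/(G + 118) = 1/(993 + 118) = 1/1111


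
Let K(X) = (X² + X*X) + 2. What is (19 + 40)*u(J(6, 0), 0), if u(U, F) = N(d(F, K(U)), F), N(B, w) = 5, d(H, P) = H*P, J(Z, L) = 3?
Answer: 295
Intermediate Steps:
K(X) = 2 + 2*X² (K(X) = (X² + X²) + 2 = 2*X² + 2 = 2 + 2*X²)
u(U, F) = 5
(19 + 40)*u(J(6, 0), 0) = (19 + 40)*5 = 59*5 = 295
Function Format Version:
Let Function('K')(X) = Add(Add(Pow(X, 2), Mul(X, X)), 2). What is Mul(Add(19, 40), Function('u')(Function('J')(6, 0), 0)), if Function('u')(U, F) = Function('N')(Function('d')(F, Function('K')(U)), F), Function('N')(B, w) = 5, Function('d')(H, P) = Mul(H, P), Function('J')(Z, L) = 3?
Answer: 295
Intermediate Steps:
Function('K')(X) = Add(2, Mul(2, Pow(X, 2))) (Function('K')(X) = Add(Add(Pow(X, 2), Pow(X, 2)), 2) = Add(Mul(2, Pow(X, 2)), 2) = Add(2, Mul(2, Pow(X, 2))))
Function('u')(U, F) = 5
Mul(Add(19, 40), Function('u')(Function('J')(6, 0), 0)) = Mul(Add(19, 40), 5) = Mul(59, 5) = 295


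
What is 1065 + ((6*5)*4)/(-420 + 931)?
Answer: 544335/511 ≈ 1065.2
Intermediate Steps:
1065 + ((6*5)*4)/(-420 + 931) = 1065 + (30*4)/511 = 1065 + 120*(1/511) = 1065 + 120/511 = 544335/511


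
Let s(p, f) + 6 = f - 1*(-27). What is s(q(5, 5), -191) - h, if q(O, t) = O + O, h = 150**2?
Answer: -22670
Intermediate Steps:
h = 22500
q(O, t) = 2*O
s(p, f) = 21 + f (s(p, f) = -6 + (f - 1*(-27)) = -6 + (f + 27) = -6 + (27 + f) = 21 + f)
s(q(5, 5), -191) - h = (21 - 191) - 1*22500 = -170 - 22500 = -22670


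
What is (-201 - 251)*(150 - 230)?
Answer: 36160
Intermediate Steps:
(-201 - 251)*(150 - 230) = -452*(-80) = 36160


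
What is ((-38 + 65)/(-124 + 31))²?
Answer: 81/961 ≈ 0.084287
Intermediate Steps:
((-38 + 65)/(-124 + 31))² = (27/(-93))² = (27*(-1/93))² = (-9/31)² = 81/961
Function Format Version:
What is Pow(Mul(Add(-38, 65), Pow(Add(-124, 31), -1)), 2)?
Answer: Rational(81, 961) ≈ 0.084287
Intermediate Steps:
Pow(Mul(Add(-38, 65), Pow(Add(-124, 31), -1)), 2) = Pow(Mul(27, Pow(-93, -1)), 2) = Pow(Mul(27, Rational(-1, 93)), 2) = Pow(Rational(-9, 31), 2) = Rational(81, 961)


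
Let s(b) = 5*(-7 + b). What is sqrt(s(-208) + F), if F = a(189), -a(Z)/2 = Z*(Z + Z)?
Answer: I*sqrt(143959) ≈ 379.42*I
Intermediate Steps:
a(Z) = -4*Z**2 (a(Z) = -2*Z*(Z + Z) = -2*Z*2*Z = -4*Z**2)
s(b) = -35 + 5*b
F = -142884 (F = -4*189**2 = -4*35721 = -142884)
sqrt(s(-208) + F) = sqrt((-35 + 5*(-208)) - 142884) = sqrt((-35 - 1040) - 142884) = sqrt(-1075 - 142884) = sqrt(-143959) = I*sqrt(143959)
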